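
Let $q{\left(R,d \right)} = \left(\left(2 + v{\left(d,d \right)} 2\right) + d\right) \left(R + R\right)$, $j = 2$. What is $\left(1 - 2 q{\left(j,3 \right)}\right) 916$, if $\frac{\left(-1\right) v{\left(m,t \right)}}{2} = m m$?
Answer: $228084$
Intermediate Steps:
$v{\left(m,t \right)} = - 2 m^{2}$ ($v{\left(m,t \right)} = - 2 m m = - 2 m^{2}$)
$q{\left(R,d \right)} = 2 R \left(2 + d - 4 d^{2}\right)$ ($q{\left(R,d \right)} = \left(\left(2 + - 2 d^{2} \cdot 2\right) + d\right) \left(R + R\right) = \left(\left(2 - 4 d^{2}\right) + d\right) 2 R = \left(2 + d - 4 d^{2}\right) 2 R = 2 R \left(2 + d - 4 d^{2}\right)$)
$\left(1 - 2 q{\left(j,3 \right)}\right) 916 = \left(1 - 2 \cdot 2 \cdot 2 \left(2 + 3 - 4 \cdot 3^{2}\right)\right) 916 = \left(1 - 2 \cdot 2 \cdot 2 \left(2 + 3 - 36\right)\right) 916 = \left(1 - 2 \cdot 2 \cdot 2 \left(-31\right)\right) 916 = \left(1 - -248\right) 916 = \left(1 + 248\right) 916 = 249 \cdot 916 = 228084$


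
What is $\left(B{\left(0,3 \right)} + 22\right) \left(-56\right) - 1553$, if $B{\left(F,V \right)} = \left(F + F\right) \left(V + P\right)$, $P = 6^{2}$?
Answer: $-2785$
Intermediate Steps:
$P = 36$
$B{\left(F,V \right)} = 2 F \left(36 + V\right)$ ($B{\left(F,V \right)} = \left(F + F\right) \left(V + 36\right) = 2 F \left(36 + V\right)$)
$\left(B{\left(0,3 \right)} + 22\right) \left(-56\right) - 1553 = \left(2 \cdot 0 \left(36 + 3\right) + 22\right) \left(-56\right) - 1553 = \left(2 \cdot 0 \cdot 39 + 22\right) \left(-56\right) - 1553 = \left(0 + 22\right) \left(-56\right) - 1553 = 22 \left(-56\right) - 1553 = -1232 - 1553 = -2785$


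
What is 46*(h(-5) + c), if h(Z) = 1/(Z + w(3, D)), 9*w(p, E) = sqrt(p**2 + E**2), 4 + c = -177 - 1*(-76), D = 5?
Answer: -9635160/1991 - 414*sqrt(34)/1991 ≈ -4840.6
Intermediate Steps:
c = -105 (c = -4 + (-177 - 1*(-76)) = -4 + (-177 + 76) = -4 - 101 = -105)
w(p, E) = sqrt(E**2 + p**2)/9 (w(p, E) = sqrt(p**2 + E**2)/9 = sqrt(E**2 + p**2)/9)
h(Z) = 1/(Z + sqrt(34)/9) (h(Z) = 1/(Z + sqrt(5**2 + 3**2)/9) = 1/(Z + sqrt(25 + 9)/9) = 1/(Z + sqrt(34)/9))
46*(h(-5) + c) = 46*(9/(sqrt(34) + 9*(-5)) - 105) = 46*(9/(sqrt(34) - 45) - 105) = 46*(9/(-45 + sqrt(34)) - 105) = 46*(-105 + 9/(-45 + sqrt(34))) = -4830 + 414/(-45 + sqrt(34))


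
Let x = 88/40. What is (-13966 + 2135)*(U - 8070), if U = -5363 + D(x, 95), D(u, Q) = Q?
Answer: 157801878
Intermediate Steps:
x = 11/5 (x = 88*(1/40) = 11/5 ≈ 2.2000)
U = -5268 (U = -5363 + 95 = -5268)
(-13966 + 2135)*(U - 8070) = (-13966 + 2135)*(-5268 - 8070) = -11831*(-13338) = 157801878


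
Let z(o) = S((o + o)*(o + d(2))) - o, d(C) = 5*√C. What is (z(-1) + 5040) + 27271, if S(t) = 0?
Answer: 32312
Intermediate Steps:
z(o) = -o (z(o) = 0 - o = -o)
(z(-1) + 5040) + 27271 = (-1*(-1) + 5040) + 27271 = (1 + 5040) + 27271 = 5041 + 27271 = 32312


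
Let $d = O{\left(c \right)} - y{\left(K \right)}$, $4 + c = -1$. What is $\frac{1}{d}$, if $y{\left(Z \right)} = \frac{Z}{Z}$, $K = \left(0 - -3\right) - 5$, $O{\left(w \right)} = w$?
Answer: $- \frac{1}{6} \approx -0.16667$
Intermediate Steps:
$c = -5$ ($c = -4 - 1 = -5$)
$K = -2$ ($K = \left(0 + 3\right) - 5 = 3 - 5 = -2$)
$y{\left(Z \right)} = 1$
$d = -6$ ($d = -5 - 1 = -6$)
$\frac{1}{d} = \frac{1}{-6} = - \frac{1}{6}$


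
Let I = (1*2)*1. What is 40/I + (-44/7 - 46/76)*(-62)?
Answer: 59483/133 ≈ 447.24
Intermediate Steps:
I = 2 (I = 2*1 = 2)
40/I + (-44/7 - 46/76)*(-62) = 40/2 + (-44/7 - 46/76)*(-62) = 40*(½) + (-44*⅐ - 46*1/76)*(-62) = 20 + (-44/7 - 23/38)*(-62) = 20 - 1833/266*(-62) = 20 + 56823/133 = 59483/133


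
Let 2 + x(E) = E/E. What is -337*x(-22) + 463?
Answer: 800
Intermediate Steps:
x(E) = -1 (x(E) = -2 + E/E = -2 + 1 = -1)
-337*x(-22) + 463 = -337*(-1) + 463 = 337 + 463 = 800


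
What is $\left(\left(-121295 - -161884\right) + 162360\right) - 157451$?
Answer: $45498$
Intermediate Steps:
$\left(\left(-121295 - -161884\right) + 162360\right) - 157451 = \left(\left(-121295 + 161884\right) + 162360\right) - 157451 = \left(40589 + 162360\right) - 157451 = 202949 - 157451 = 45498$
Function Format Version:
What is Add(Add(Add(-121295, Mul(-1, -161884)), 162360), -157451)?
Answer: 45498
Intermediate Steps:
Add(Add(Add(-121295, Mul(-1, -161884)), 162360), -157451) = Add(Add(Add(-121295, 161884), 162360), -157451) = Add(Add(40589, 162360), -157451) = Add(202949, -157451) = 45498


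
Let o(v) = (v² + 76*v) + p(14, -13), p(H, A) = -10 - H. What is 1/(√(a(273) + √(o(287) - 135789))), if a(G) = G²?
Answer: (74529 + 4*I*√1977)^(-½) ≈ 0.003663 - 4.371e-6*I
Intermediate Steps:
o(v) = -24 + v² + 76*v (o(v) = (v² + 76*v) + (-10 - 1*14) = (v² + 76*v) + (-10 - 14) = (v² + 76*v) - 24 = -24 + v² + 76*v)
1/(√(a(273) + √(o(287) - 135789))) = 1/(√(273² + √((-24 + 287² + 76*287) - 135789))) = 1/(√(74529 + √((-24 + 82369 + 21812) - 135789))) = 1/(√(74529 + √(104157 - 135789))) = 1/(√(74529 + √(-31632))) = 1/(√(74529 + 4*I*√1977)) = (74529 + 4*I*√1977)^(-½)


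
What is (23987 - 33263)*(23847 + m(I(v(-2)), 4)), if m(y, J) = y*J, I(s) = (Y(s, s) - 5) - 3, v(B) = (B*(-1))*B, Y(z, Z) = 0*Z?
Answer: -220907940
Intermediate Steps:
Y(z, Z) = 0
v(B) = -B² (v(B) = (-B)*B = -B²)
I(s) = -8 (I(s) = (0 - 5) - 3 = -5 - 3 = -8)
m(y, J) = J*y
(23987 - 33263)*(23847 + m(I(v(-2)), 4)) = (23987 - 33263)*(23847 + 4*(-8)) = -9276*(23847 - 32) = -9276*23815 = -220907940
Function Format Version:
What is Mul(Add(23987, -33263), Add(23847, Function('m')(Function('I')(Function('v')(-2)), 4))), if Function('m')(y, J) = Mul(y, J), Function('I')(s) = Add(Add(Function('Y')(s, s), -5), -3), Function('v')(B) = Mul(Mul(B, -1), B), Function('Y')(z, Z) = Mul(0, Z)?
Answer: -220907940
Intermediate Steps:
Function('Y')(z, Z) = 0
Function('v')(B) = Mul(-1, Pow(B, 2)) (Function('v')(B) = Mul(Mul(-1, B), B) = Mul(-1, Pow(B, 2)))
Function('I')(s) = -8 (Function('I')(s) = Add(Add(0, -5), -3) = Add(-5, -3) = -8)
Function('m')(y, J) = Mul(J, y)
Mul(Add(23987, -33263), Add(23847, Function('m')(Function('I')(Function('v')(-2)), 4))) = Mul(Add(23987, -33263), Add(23847, Mul(4, -8))) = Mul(-9276, Add(23847, -32)) = Mul(-9276, 23815) = -220907940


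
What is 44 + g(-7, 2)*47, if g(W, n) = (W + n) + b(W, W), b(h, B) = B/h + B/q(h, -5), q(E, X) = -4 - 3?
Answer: -97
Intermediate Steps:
q(E, X) = -7
b(h, B) = -B/7 + B/h (b(h, B) = B/h + B/(-7) = B/h + B*(-⅐) = B/h - B/7 = -B/7 + B/h)
g(W, n) = 1 + n + 6*W/7 (g(W, n) = (W + n) + (-W/7 + W/W) = (W + n) + (-W/7 + 1) = (W + n) + (1 - W/7) = 1 + n + 6*W/7)
44 + g(-7, 2)*47 = 44 + (1 + 2 + (6/7)*(-7))*47 = 44 + (1 + 2 - 6)*47 = 44 - 3*47 = 44 - 141 = -97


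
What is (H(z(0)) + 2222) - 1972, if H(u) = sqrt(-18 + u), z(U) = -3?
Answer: 250 + I*sqrt(21) ≈ 250.0 + 4.5826*I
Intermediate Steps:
(H(z(0)) + 2222) - 1972 = (sqrt(-18 - 3) + 2222) - 1972 = (sqrt(-21) + 2222) - 1972 = (I*sqrt(21) + 2222) - 1972 = (2222 + I*sqrt(21)) - 1972 = 250 + I*sqrt(21)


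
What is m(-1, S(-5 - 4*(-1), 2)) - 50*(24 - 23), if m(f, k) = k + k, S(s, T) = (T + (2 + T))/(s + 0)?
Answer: -62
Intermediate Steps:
S(s, T) = (2 + 2*T)/s
m(f, k) = 2*k
m(-1, S(-5 - 4*(-1), 2)) - 50*(24 - 23) = 2*(2*(1 + 2)/(-5 - 4*(-1))) - 50*(24 - 23) = 2*(2*3/(-5 + 4)) - 50*1 = 2*(2*3/(-1)) - 50 = 2*(2*(-1)*3) - 50 = 2*(-6) - 50 = -12 - 50 = -62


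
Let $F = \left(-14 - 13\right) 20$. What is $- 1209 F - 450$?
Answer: $652410$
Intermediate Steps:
$F = -540$ ($F = \left(-27\right) 20 = -540$)
$- 1209 F - 450 = \left(-1209\right) \left(-540\right) - 450 = 652860 - 450 = 652410$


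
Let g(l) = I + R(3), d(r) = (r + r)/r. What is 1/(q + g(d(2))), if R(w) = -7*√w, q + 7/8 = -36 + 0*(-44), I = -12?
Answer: -3128/143473 + 448*√3/143473 ≈ -0.016394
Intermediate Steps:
q = -295/8 (q = -7/8 + (-36 + 0*(-44)) = -7/8 + (-36 + 0) = -7/8 - 36 = -295/8 ≈ -36.875)
d(r) = 2 (d(r) = (2*r)/r = 2)
g(l) = -12 - 7*√3
1/(q + g(d(2))) = 1/(-295/8 + (-12 - 7*√3)) = 1/(-391/8 - 7*√3)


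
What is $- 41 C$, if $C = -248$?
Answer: $10168$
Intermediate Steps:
$- 41 C = \left(-41\right) \left(-248\right) = 10168$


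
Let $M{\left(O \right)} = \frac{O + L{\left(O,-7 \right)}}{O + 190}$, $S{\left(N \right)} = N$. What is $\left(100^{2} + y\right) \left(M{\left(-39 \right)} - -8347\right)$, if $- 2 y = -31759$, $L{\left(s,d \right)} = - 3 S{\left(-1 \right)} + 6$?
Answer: $\frac{65235335553}{302} \approx 2.1601 \cdot 10^{8}$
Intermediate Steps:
$L{\left(s,d \right)} = 9$ ($L{\left(s,d \right)} = \left(-3\right) \left(-1\right) + 6 = 3 + 6 = 9$)
$y = \frac{31759}{2}$ ($y = \left(- \frac{1}{2}\right) \left(-31759\right) = \frac{31759}{2} \approx 15880.0$)
$M{\left(O \right)} = \frac{9 + O}{190 + O}$ ($M{\left(O \right)} = \frac{O + 9}{O + 190} = \frac{9 + O}{190 + O}$)
$\left(100^{2} + y\right) \left(M{\left(-39 \right)} - -8347\right) = \left(100^{2} + \frac{31759}{2}\right) \left(\frac{9 - 39}{190 - 39} - -8347\right) = \left(10000 + \frac{31759}{2}\right) \left(\frac{1}{151} \left(-30\right) + \left(-258 + 8605\right)\right) = \frac{51759 \left(\frac{1}{151} \left(-30\right) + 8347\right)}{2} = \frac{51759 \left(- \frac{30}{151} + 8347\right)}{2} = \frac{51759}{2} \cdot \frac{1260367}{151} = \frac{65235335553}{302}$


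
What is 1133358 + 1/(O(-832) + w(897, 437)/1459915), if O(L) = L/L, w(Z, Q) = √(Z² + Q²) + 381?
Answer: 1208423299824299222/1066231706019 - 33578045*√1882/2132463412038 ≈ 1.1334e+6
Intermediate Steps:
w(Z, Q) = 381 + √(Q² + Z²) (w(Z, Q) = √(Q² + Z²) + 381 = 381 + √(Q² + Z²))
O(L) = 1
1133358 + 1/(O(-832) + w(897, 437)/1459915) = 1133358 + 1/(1 + (381 + √(437² + 897²))/1459915) = 1133358 + 1/(1 + (381 + √(190969 + 804609))*(1/1459915)) = 1133358 + 1/(1 + (381 + √995578)*(1/1459915)) = 1133358 + 1/(1 + (381 + 23*√1882)*(1/1459915)) = 1133358 + 1/(1 + (381/1459915 + 23*√1882/1459915)) = 1133358 + 1/(1460296/1459915 + 23*√1882/1459915)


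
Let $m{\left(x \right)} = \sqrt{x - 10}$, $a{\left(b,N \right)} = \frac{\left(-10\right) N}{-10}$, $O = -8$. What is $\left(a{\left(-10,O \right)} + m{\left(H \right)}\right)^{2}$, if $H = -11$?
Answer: $\left(8 - i \sqrt{21}\right)^{2} \approx 43.0 - 73.321 i$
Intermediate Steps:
$a{\left(b,N \right)} = N$ ($a{\left(b,N \right)} = - 10 N \left(- \frac{1}{10}\right) = N$)
$m{\left(x \right)} = \sqrt{-10 + x}$
$\left(a{\left(-10,O \right)} + m{\left(H \right)}\right)^{2} = \left(-8 + \sqrt{-10 - 11}\right)^{2} = \left(-8 + \sqrt{-21}\right)^{2} = \left(-8 + i \sqrt{21}\right)^{2}$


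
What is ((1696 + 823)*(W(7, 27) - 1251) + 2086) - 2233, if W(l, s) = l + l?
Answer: -3116150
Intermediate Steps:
W(l, s) = 2*l
((1696 + 823)*(W(7, 27) - 1251) + 2086) - 2233 = ((1696 + 823)*(2*7 - 1251) + 2086) - 2233 = (2519*(14 - 1251) + 2086) - 2233 = (2519*(-1237) + 2086) - 2233 = (-3116003 + 2086) - 2233 = -3113917 - 2233 = -3116150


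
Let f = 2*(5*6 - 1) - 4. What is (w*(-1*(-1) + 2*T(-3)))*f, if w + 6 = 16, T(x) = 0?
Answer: 540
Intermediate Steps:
w = 10 (w = -6 + 16 = 10)
f = 54 (f = 2*(30 - 1) - 4 = 2*29 - 4 = 58 - 4 = 54)
(w*(-1*(-1) + 2*T(-3)))*f = (10*(-1*(-1) + 2*0))*54 = (10*(1 + 0))*54 = (10*1)*54 = 10*54 = 540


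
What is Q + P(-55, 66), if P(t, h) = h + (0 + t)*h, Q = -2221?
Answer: -5785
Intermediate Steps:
P(t, h) = h + h*t (P(t, h) = h + t*h = h + h*t)
Q + P(-55, 66) = -2221 + 66*(1 - 55) = -2221 + 66*(-54) = -2221 - 3564 = -5785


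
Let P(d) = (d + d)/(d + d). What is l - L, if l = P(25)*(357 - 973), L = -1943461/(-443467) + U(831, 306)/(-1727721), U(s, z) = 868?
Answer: -475328718656537/766187248707 ≈ -620.38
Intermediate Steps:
P(d) = 1 (P(d) = (2*d)/((2*d)) = (2*d)*(1/(2*d)) = 1)
L = 3357373453025/766187248707 (L = -1943461/(-443467) + 868/(-1727721) = -1943461*(-1/443467) + 868*(-1/1727721) = 1943461/443467 - 868/1727721 = 3357373453025/766187248707 ≈ 4.3819)
l = -616 (l = 1*(357 - 973) = 1*(-616) = -616)
l - L = -616 - 1*3357373453025/766187248707 = -616 - 3357373453025/766187248707 = -475328718656537/766187248707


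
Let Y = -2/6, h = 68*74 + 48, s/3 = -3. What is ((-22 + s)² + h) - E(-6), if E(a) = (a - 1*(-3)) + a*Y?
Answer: 6042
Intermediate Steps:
s = -9 (s = 3*(-3) = -9)
h = 5080 (h = 5032 + 48 = 5080)
Y = -⅓ (Y = -2*⅙ = -⅓ ≈ -0.33333)
E(a) = 3 + 2*a/3 (E(a) = (a - 1*(-3)) + a*(-⅓) = (a + 3) - a/3 = (3 + a) - a/3 = 3 + 2*a/3)
((-22 + s)² + h) - E(-6) = ((-22 - 9)² + 5080) - (3 + (⅔)*(-6)) = ((-31)² + 5080) - (3 - 4) = (961 + 5080) - 1*(-1) = 6041 + 1 = 6042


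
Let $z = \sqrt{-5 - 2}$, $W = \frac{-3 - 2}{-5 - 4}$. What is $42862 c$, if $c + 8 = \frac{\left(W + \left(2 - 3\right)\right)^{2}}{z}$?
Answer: $-342896 - \frac{685792 i \sqrt{7}}{567} \approx -3.429 \cdot 10^{5} - 3200.1 i$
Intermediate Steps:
$W = \frac{5}{9}$ ($W = - \frac{5}{-5 - 4} = - \frac{5}{-9} = \left(-5\right) \left(- \frac{1}{9}\right) = \frac{5}{9} \approx 0.55556$)
$z = i \sqrt{7}$ ($z = \sqrt{-7} = i \sqrt{7} \approx 2.6458 i$)
$c = -8 - \frac{16 i \sqrt{7}}{567}$ ($c = -8 + \frac{\left(\frac{5}{9} + \left(2 - 3\right)\right)^{2}}{i \sqrt{7}} = -8 + \left(\frac{5}{9} - 1\right)^{2} \left(- \frac{i \sqrt{7}}{7}\right) = -8 + \left(- \frac{4}{9}\right)^{2} \left(- \frac{i \sqrt{7}}{7}\right) = -8 + \frac{16 \left(- \frac{i \sqrt{7}}{7}\right)}{81} = -8 - \frac{16 i \sqrt{7}}{567} \approx -8.0 - 0.07466 i$)
$42862 c = 42862 \left(-8 - \frac{16 i \sqrt{7}}{567}\right) = -342896 - \frac{685792 i \sqrt{7}}{567}$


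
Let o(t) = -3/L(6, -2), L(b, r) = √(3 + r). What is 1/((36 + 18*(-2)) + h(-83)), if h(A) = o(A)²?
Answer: ⅑ ≈ 0.11111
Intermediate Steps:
o(t) = -3 (o(t) = -3/√(3 - 2) = -3/(√1) = -3/1 = -3*1 = -3)
h(A) = 9 (h(A) = (-3)² = 9)
1/((36 + 18*(-2)) + h(-83)) = 1/((36 + 18*(-2)) + 9) = 1/((36 - 36) + 9) = 1/(0 + 9) = 1/9 = ⅑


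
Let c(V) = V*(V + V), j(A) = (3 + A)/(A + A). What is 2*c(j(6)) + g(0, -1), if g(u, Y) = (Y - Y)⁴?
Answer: 9/4 ≈ 2.2500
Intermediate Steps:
j(A) = (3 + A)/(2*A) (j(A) = (3 + A)/((2*A)) = (3 + A)*(1/(2*A)) = (3 + A)/(2*A))
g(u, Y) = 0 (g(u, Y) = 0⁴ = 0)
c(V) = 2*V² (c(V) = V*(2*V) = 2*V²)
2*c(j(6)) + g(0, -1) = 2*(2*((½)*(3 + 6)/6)²) + 0 = 2*(2*((½)*(⅙)*9)²) + 0 = 2*(2*(¾)²) + 0 = 2*(2*(9/16)) + 0 = 2*(9/8) + 0 = 9/4 + 0 = 9/4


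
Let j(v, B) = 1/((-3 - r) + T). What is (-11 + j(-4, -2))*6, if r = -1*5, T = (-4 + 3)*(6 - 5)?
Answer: -60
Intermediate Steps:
T = -1 (T = -1*1 = -1)
r = -5
j(v, B) = 1 (j(v, B) = 1/((-3 - 1*(-5)) - 1) = 1/((-3 + 5) - 1) = 1/(2 - 1) = 1/1 = 1)
(-11 + j(-4, -2))*6 = (-11 + 1)*6 = -10*6 = -60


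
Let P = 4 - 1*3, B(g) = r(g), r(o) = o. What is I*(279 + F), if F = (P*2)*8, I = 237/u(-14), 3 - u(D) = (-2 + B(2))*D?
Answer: 23305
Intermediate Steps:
B(g) = g
u(D) = 3 (u(D) = 3 - (-2 + 2)*D = 3 - 0*D = 3 - 1*0 = 3 + 0 = 3)
P = 1 (P = 4 - 3 = 1)
I = 79 (I = 237/3 = 237*(1/3) = 79)
F = 16 (F = (1*2)*8 = 2*8 = 16)
I*(279 + F) = 79*(279 + 16) = 79*295 = 23305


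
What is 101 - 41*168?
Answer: -6787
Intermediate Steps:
101 - 41*168 = 101 - 6888 = -6787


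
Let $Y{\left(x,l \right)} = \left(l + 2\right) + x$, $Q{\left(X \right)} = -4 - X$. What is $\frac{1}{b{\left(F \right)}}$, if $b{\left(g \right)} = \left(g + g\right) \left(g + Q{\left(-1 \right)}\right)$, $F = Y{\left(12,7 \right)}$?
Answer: $\frac{1}{756} \approx 0.0013228$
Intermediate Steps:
$Y{\left(x,l \right)} = 2 + l + x$ ($Y{\left(x,l \right)} = \left(2 + l\right) + x = 2 + l + x$)
$F = 21$ ($F = 2 + 7 + 12 = 21$)
$b{\left(g \right)} = 2 g \left(-3 + g\right)$ ($b{\left(g \right)} = \left(g + g\right) \left(g - 3\right) = 2 g \left(g + \left(-4 + 1\right)\right) = 2 g \left(g - 3\right) = 2 g \left(-3 + g\right)$)
$\frac{1}{b{\left(F \right)}} = \frac{1}{2 \cdot 21 \left(-3 + 21\right)} = \frac{1}{2 \cdot 21 \cdot 18} = \frac{1}{756}$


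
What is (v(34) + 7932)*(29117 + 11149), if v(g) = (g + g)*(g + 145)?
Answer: 809507664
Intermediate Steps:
v(g) = 2*g*(145 + g) (v(g) = (2*g)*(145 + g) = 2*g*(145 + g))
(v(34) + 7932)*(29117 + 11149) = (2*34*(145 + 34) + 7932)*(29117 + 11149) = (2*34*179 + 7932)*40266 = (12172 + 7932)*40266 = 20104*40266 = 809507664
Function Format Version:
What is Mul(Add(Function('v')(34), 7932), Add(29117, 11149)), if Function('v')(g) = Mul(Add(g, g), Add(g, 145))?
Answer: 809507664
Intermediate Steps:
Function('v')(g) = Mul(2, g, Add(145, g)) (Function('v')(g) = Mul(Mul(2, g), Add(145, g)) = Mul(2, g, Add(145, g)))
Mul(Add(Function('v')(34), 7932), Add(29117, 11149)) = Mul(Add(Mul(2, 34, Add(145, 34)), 7932), Add(29117, 11149)) = Mul(Add(Mul(2, 34, 179), 7932), 40266) = Mul(Add(12172, 7932), 40266) = Mul(20104, 40266) = 809507664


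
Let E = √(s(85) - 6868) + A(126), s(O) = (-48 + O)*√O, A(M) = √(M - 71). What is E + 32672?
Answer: 32672 + √55 + √(-6868 + 37*√85) ≈ 32679.0 + 80.789*I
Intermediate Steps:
A(M) = √(-71 + M)
s(O) = √O*(-48 + O)
E = √55 + √(-6868 + 37*√85) (E = √(√85*(-48 + 85) - 6868) + √(-71 + 126) = √(√85*37 - 6868) + √55 = √(37*√85 - 6868) + √55 = √(-6868 + 37*√85) + √55 = √55 + √(-6868 + 37*√85) ≈ 7.4162 + 80.789*I)
E + 32672 = (√55 + √(-6868 + 37*√85)) + 32672 = 32672 + √55 + √(-6868 + 37*√85)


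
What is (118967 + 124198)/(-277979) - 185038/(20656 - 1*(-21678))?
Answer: -2374262512/452613961 ≈ -5.2457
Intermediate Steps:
(118967 + 124198)/(-277979) - 185038/(20656 - 1*(-21678)) = 243165*(-1/277979) - 185038/(20656 + 21678) = -18705/21383 - 185038/42334 = -18705/21383 - 185038*1/42334 = -18705/21383 - 92519/21167 = -2374262512/452613961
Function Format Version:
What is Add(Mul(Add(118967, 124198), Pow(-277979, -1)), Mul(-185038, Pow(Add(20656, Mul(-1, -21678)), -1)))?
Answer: Rational(-2374262512, 452613961) ≈ -5.2457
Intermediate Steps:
Add(Mul(Add(118967, 124198), Pow(-277979, -1)), Mul(-185038, Pow(Add(20656, Mul(-1, -21678)), -1))) = Add(Mul(243165, Rational(-1, 277979)), Mul(-185038, Pow(Add(20656, 21678), -1))) = Add(Rational(-18705, 21383), Mul(-185038, Pow(42334, -1))) = Add(Rational(-18705, 21383), Mul(-185038, Rational(1, 42334))) = Add(Rational(-18705, 21383), Rational(-92519, 21167)) = Rational(-2374262512, 452613961)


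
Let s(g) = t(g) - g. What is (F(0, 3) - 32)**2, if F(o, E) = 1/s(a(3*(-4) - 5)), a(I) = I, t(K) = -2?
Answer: 229441/225 ≈ 1019.7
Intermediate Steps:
s(g) = -2 - g
F(o, E) = 1/15 (F(o, E) = 1/(-2 - (3*(-4) - 5)) = 1/(-2 - (-12 - 5)) = 1/(-2 - 1*(-17)) = 1/(-2 + 17) = 1/15)
(F(0, 3) - 32)**2 = (1/15 - 32)**2 = (-479/15)**2 = 229441/225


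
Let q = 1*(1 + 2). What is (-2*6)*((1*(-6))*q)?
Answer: 216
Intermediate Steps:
q = 3 (q = 1*3 = 3)
(-2*6)*((1*(-6))*q) = (-2*6)*((1*(-6))*3) = -(-72)*3 = -12*(-18) = 216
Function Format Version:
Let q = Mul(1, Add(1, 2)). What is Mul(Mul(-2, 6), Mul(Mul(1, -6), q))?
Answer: 216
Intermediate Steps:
q = 3 (q = Mul(1, 3) = 3)
Mul(Mul(-2, 6), Mul(Mul(1, -6), q)) = Mul(Mul(-2, 6), Mul(Mul(1, -6), 3)) = Mul(-12, Mul(-6, 3)) = Mul(-12, -18) = 216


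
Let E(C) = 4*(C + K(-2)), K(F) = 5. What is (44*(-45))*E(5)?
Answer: -79200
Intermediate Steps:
E(C) = 20 + 4*C (E(C) = 4*(C + 5) = 4*(5 + C) = 20 + 4*C)
(44*(-45))*E(5) = (44*(-45))*(20 + 4*5) = -1980*(20 + 20) = -1980*40 = -79200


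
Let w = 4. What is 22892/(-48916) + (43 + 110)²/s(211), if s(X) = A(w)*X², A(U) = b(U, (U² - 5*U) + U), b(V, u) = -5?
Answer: -1560237076/2722236545 ≈ -0.57314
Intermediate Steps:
A(U) = -5
s(X) = -5*X²
22892/(-48916) + (43 + 110)²/s(211) = 22892/(-48916) + (43 + 110)²/((-5*211²)) = 22892*(-1/48916) + 153²/((-5*44521)) = -5723/12229 + 23409/(-222605) = -5723/12229 + 23409*(-1/222605) = -5723/12229 - 23409/222605 = -1560237076/2722236545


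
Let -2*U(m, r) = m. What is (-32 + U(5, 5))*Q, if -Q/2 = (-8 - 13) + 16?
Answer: -345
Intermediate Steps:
U(m, r) = -m/2
Q = 10 (Q = -2*((-8 - 13) + 16) = -2*(-21 + 16) = -2*(-5) = 10)
(-32 + U(5, 5))*Q = (-32 - ½*5)*10 = (-32 - 5/2)*10 = -69/2*10 = -345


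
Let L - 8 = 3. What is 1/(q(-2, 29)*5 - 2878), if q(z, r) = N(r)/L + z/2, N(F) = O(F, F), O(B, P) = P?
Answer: -11/31568 ≈ -0.00034845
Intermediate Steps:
L = 11 (L = 8 + 3 = 11)
N(F) = F
q(z, r) = z/2 + r/11 (q(z, r) = r/11 + z/2 = z/2 + r/11)
1/(q(-2, 29)*5 - 2878) = 1/(((½)*(-2) + (1/11)*29)*5 - 2878) = 1/((-1 + 29/11)*5 - 2878) = 1/((18/11)*5 - 2878) = 1/(90/11 - 2878) = 1/(-31568/11) = -11/31568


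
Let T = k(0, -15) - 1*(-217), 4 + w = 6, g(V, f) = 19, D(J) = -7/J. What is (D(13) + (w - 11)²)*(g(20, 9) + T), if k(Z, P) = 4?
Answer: 251040/13 ≈ 19311.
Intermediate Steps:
w = 2 (w = -4 + 6 = 2)
T = 221 (T = 4 - 1*(-217) = 4 + 217 = 221)
(D(13) + (w - 11)²)*(g(20, 9) + T) = (-7/13 + (2 - 11)²)*(19 + 221) = (-7*1/13 + (-9)²)*240 = (-7/13 + 81)*240 = (1046/13)*240 = 251040/13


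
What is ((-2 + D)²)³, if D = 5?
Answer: 729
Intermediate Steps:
((-2 + D)²)³ = ((-2 + 5)²)³ = (3²)³ = 9³ = 729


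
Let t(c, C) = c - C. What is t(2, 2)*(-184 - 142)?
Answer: 0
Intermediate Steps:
t(2, 2)*(-184 - 142) = (2 - 1*2)*(-184 - 142) = (2 - 2)*(-326) = 0*(-326) = 0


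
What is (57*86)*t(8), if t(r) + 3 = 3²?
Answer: 29412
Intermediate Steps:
t(r) = 6 (t(r) = -3 + 3² = -3 + 9 = 6)
(57*86)*t(8) = (57*86)*6 = 4902*6 = 29412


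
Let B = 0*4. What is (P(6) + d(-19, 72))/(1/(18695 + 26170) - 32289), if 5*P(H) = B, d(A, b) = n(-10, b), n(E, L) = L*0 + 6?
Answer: -134595/724322992 ≈ -0.00018582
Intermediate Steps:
n(E, L) = 6 (n(E, L) = 0 + 6 = 6)
d(A, b) = 6
B = 0
P(H) = 0 (P(H) = (⅕)*0 = 0)
(P(6) + d(-19, 72))/(1/(18695 + 26170) - 32289) = (0 + 6)/(1/(18695 + 26170) - 32289) = 6/(1/44865 - 32289) = 6/(-1448645984/44865) = 6*(-44865/1448645984) = -134595/724322992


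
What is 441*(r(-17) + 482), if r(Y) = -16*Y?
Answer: 332514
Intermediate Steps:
441*(r(-17) + 482) = 441*(-16*(-17) + 482) = 441*(272 + 482) = 441*754 = 332514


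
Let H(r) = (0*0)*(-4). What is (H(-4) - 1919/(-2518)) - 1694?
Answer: -4263573/2518 ≈ -1693.2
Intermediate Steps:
H(r) = 0 (H(r) = 0*(-4) = 0)
(H(-4) - 1919/(-2518)) - 1694 = (0 - 1919/(-2518)) - 1694 = (0 - 1919*(-1/2518)) - 1694 = (0 + 1919/2518) - 1694 = 1919/2518 - 1694 = -4263573/2518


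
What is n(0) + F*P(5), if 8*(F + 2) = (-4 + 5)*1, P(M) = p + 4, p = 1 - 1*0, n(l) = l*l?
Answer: -75/8 ≈ -9.3750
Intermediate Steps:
n(l) = l²
p = 1 (p = 1 + 0 = 1)
P(M) = 5 (P(M) = 1 + 4 = 5)
F = -15/8 (F = -2 + ((-4 + 5)*1)/8 = -2 + (1*1)/8 = -2 + (⅛)*1 = -2 + ⅛ = -15/8 ≈ -1.8750)
n(0) + F*P(5) = 0² - 15/8*5 = 0 - 75/8 = -75/8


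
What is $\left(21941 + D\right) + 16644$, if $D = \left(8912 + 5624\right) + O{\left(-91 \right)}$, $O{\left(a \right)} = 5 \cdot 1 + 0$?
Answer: $53126$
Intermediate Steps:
$O{\left(a \right)} = 5$ ($O{\left(a \right)} = 5 + 0 = 5$)
$D = 14541$ ($D = \left(8912 + 5624\right) + 5 = 14536 + 5 = 14541$)
$\left(21941 + D\right) + 16644 = \left(21941 + 14541\right) + 16644 = 36482 + 16644 = 53126$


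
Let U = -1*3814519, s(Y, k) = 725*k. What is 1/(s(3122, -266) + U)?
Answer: -1/4007369 ≈ -2.4954e-7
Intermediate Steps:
U = -3814519
1/(s(3122, -266) + U) = 1/(725*(-266) - 3814519) = 1/(-192850 - 3814519) = 1/(-4007369) = -1/4007369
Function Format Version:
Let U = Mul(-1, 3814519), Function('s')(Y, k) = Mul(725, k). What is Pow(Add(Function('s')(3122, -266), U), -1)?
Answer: Rational(-1, 4007369) ≈ -2.4954e-7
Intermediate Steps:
U = -3814519
Pow(Add(Function('s')(3122, -266), U), -1) = Pow(Add(Mul(725, -266), -3814519), -1) = Pow(Add(-192850, -3814519), -1) = Pow(-4007369, -1) = Rational(-1, 4007369)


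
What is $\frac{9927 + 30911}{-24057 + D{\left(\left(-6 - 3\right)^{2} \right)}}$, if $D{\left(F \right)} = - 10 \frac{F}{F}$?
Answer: $- \frac{40838}{24067} \approx -1.6968$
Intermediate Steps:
$D{\left(F \right)} = -10$ ($D{\left(F \right)} = \left(-10\right) 1 = -10$)
$\frac{9927 + 30911}{-24057 + D{\left(\left(-6 - 3\right)^{2} \right)}} = \frac{9927 + 30911}{-24057 - 10} = \frac{40838}{-24067} = 40838 \left(- \frac{1}{24067}\right) = - \frac{40838}{24067}$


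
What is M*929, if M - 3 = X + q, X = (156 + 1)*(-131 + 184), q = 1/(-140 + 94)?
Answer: 355716887/46 ≈ 7.7330e+6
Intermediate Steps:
q = -1/46 (q = 1/(-46) = -1/46 ≈ -0.021739)
X = 8321 (X = 157*53 = 8321)
M = 382903/46 (M = 3 + (8321 - 1/46) = 3 + 382765/46 = 382903/46 ≈ 8324.0)
M*929 = (382903/46)*929 = 355716887/46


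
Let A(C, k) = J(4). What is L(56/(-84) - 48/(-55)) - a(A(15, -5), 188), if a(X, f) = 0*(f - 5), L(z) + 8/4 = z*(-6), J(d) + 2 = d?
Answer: -178/55 ≈ -3.2364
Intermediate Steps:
J(d) = -2 + d
A(C, k) = 2 (A(C, k) = -2 + 4 = 2)
L(z) = -2 - 6*z (L(z) = -2 + z*(-6) = -2 - 6*z)
a(X, f) = 0 (a(X, f) = 0*(-5 + f) = 0)
L(56/(-84) - 48/(-55)) - a(A(15, -5), 188) = (-2 - 6*(56/(-84) - 48/(-55))) - 1*0 = (-2 - 6*(56*(-1/84) - 48*(-1/55))) + 0 = (-2 - 6*(-⅔ + 48/55)) + 0 = (-2 - 6*34/165) + 0 = (-2 - 68/55) + 0 = -178/55 + 0 = -178/55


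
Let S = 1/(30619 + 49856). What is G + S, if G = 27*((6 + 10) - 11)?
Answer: 10864126/80475 ≈ 135.00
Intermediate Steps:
G = 135 (G = 27*(16 - 11) = 27*5 = 135)
S = 1/80475 ≈ 1.2426e-5
G + S = 135 + 1/80475 = 10864126/80475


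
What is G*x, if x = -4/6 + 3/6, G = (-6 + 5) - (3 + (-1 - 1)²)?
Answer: 4/3 ≈ 1.3333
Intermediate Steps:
G = -8 (G = -1 - (3 + (-2)²) = -1 - (3 + 4) = -1 - 1*7 = -1 - 7 = -8)
x = -⅙ (x = -4*⅙ + 3*(⅙) = -⅔ + ½ = -⅙ ≈ -0.16667)
G*x = -8*(-⅙) = 4/3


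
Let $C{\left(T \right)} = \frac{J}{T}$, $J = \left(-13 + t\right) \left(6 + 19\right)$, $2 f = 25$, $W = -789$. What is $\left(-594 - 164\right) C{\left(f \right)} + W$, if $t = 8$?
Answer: $6791$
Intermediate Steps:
$f = \frac{25}{2}$ ($f = \frac{1}{2} \cdot 25 = \frac{25}{2} \approx 12.5$)
$J = -125$ ($J = \left(-13 + 8\right) \left(6 + 19\right) = \left(-5\right) 25 = -125$)
$C{\left(T \right)} = - \frac{125}{T}$
$\left(-594 - 164\right) C{\left(f \right)} + W = \left(-594 - 164\right) \left(- \frac{125}{\frac{25}{2}}\right) - 789 = - 758 \left(\left(-125\right) \frac{2}{25}\right) - 789 = \left(-758\right) \left(-10\right) - 789 = 7580 - 789 = 6791$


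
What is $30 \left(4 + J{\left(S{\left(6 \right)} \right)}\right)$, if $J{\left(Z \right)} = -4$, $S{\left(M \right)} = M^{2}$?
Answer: $0$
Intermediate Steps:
$30 \left(4 + J{\left(S{\left(6 \right)} \right)}\right) = 30 \left(4 - 4\right) = 30 \cdot 0 = 0$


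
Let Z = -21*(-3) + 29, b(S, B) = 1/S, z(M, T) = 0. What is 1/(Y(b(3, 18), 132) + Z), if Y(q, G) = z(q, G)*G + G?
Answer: 1/224 ≈ 0.0044643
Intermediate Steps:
Y(q, G) = G (Y(q, G) = 0*G + G = 0 + G = G)
Z = 92 (Z = 63 + 29 = 92)
1/(Y(b(3, 18), 132) + Z) = 1/(132 + 92) = 1/224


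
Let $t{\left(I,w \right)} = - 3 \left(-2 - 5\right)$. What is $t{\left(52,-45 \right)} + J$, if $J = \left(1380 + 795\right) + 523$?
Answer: $2719$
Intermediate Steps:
$t{\left(I,w \right)} = 21$ ($t{\left(I,w \right)} = \left(-3\right) \left(-7\right) = 21$)
$J = 2698$ ($J = 2175 + 523 = 2698$)
$t{\left(52,-45 \right)} + J = 21 + 2698 = 2719$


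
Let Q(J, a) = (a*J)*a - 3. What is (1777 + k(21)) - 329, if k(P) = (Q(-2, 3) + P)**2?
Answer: 1448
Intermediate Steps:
Q(J, a) = -3 + J*a**2 (Q(J, a) = (J*a)*a - 3 = J*a**2 - 3 = -3 + J*a**2)
k(P) = (-21 + P)**2 (k(P) = ((-3 - 2*3**2) + P)**2 = ((-3 - 2*9) + P)**2 = ((-3 - 18) + P)**2 = (-21 + P)**2)
(1777 + k(21)) - 329 = (1777 + (21 - 1*21)**2) - 329 = (1777 + (21 - 21)**2) - 329 = (1777 + 0**2) - 329 = (1777 + 0) - 329 = 1777 - 329 = 1448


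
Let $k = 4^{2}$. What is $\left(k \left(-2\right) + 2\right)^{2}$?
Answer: $900$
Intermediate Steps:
$k = 16$
$\left(k \left(-2\right) + 2\right)^{2} = \left(16 \left(-2\right) + 2\right)^{2} = \left(-32 + 2\right)^{2} = \left(-30\right)^{2} = 900$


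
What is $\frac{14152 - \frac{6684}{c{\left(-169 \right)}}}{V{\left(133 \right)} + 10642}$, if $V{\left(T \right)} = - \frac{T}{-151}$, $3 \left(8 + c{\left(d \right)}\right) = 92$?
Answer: $\frac{35571221}{27320275} \approx 1.302$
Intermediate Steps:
$c{\left(d \right)} = \frac{68}{3}$ ($c{\left(d \right)} = -8 + \frac{1}{3} \cdot 92 = -8 + \frac{92}{3} = \frac{68}{3}$)
$V{\left(T \right)} = \frac{T}{151}$ ($V{\left(T \right)} = - \frac{T \left(-1\right)}{151} = - \frac{\left(-1\right) T}{151} = \frac{T}{151}$)
$\frac{14152 - \frac{6684}{c{\left(-169 \right)}}}{V{\left(133 \right)} + 10642} = \frac{14152 - \frac{6684}{\frac{68}{3}}}{\frac{1}{151} \cdot 133 + 10642} = \frac{14152 - \frac{5013}{17}}{\frac{133}{151} + 10642} = \frac{14152 - \frac{5013}{17}}{\frac{1607075}{151}} = \frac{235571}{17} \cdot \frac{151}{1607075} = \frac{35571221}{27320275}$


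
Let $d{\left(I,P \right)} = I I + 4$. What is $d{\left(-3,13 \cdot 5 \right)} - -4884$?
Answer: $4897$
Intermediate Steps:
$d{\left(I,P \right)} = 4 + I^{2}$ ($d{\left(I,P \right)} = I^{2} + 4 = 4 + I^{2}$)
$d{\left(-3,13 \cdot 5 \right)} - -4884 = \left(4 + \left(-3\right)^{2}\right) - -4884 = \left(4 + 9\right) + 4884 = 13 + 4884 = 4897$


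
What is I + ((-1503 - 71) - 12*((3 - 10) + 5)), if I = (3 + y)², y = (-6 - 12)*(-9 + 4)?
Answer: 7099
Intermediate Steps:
y = 90 (y = -18*(-5) = 90)
I = 8649 (I = (3 + 90)² = 93² = 8649)
I + ((-1503 - 71) - 12*((3 - 10) + 5)) = 8649 + ((-1503 - 71) - 12*((3 - 10) + 5)) = 8649 + (-1574 - 12*(-7 + 5)) = 8649 + (-1574 - 12*(-2)) = 8649 + (-1574 + 24) = 8649 - 1550 = 7099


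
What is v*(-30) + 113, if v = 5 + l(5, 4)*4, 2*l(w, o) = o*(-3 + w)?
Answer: -517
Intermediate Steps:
l(w, o) = o*(-3 + w)/2 (l(w, o) = (o*(-3 + w))/2 = o*(-3 + w)/2)
v = 21 (v = 5 + ((½)*4*(-3 + 5))*4 = 5 + ((½)*4*2)*4 = 5 + 4*4 = 5 + 16 = 21)
v*(-30) + 113 = 21*(-30) + 113 = -630 + 113 = -517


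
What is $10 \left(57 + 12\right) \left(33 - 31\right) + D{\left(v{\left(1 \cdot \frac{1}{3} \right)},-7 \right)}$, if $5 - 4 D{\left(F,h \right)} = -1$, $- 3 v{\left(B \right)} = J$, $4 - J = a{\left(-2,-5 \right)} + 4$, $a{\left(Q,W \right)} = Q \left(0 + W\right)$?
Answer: $\frac{2763}{2} \approx 1381.5$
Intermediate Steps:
$a{\left(Q,W \right)} = Q W$
$J = -10$ ($J = 4 - \left(\left(-2\right) \left(-5\right) + 4\right) = 4 - \left(10 + 4\right) = 4 - 14 = -10$)
$v{\left(B \right)} = \frac{10}{3}$ ($v{\left(B \right)} = \left(- \frac{1}{3}\right) \left(-10\right) = \frac{10}{3}$)
$D{\left(F,h \right)} = \frac{3}{2}$ ($D{\left(F,h \right)} = \frac{5}{4} - - \frac{1}{4} = \frac{5}{4} + \frac{1}{4} = \frac{3}{2}$)
$10 \left(57 + 12\right) \left(33 - 31\right) + D{\left(v{\left(1 \cdot \frac{1}{3} \right)},-7 \right)} = 10 \left(57 + 12\right) \left(33 - 31\right) + \frac{3}{2} = 10 \cdot 69 \cdot 2 + \frac{3}{2} = 10 \cdot 138 + \frac{3}{2} = 1380 + \frac{3}{2} = \frac{2763}{2}$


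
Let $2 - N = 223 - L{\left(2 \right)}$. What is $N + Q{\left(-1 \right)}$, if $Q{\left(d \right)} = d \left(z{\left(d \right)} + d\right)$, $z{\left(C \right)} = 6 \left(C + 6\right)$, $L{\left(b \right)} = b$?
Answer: $-248$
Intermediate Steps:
$z{\left(C \right)} = 36 + 6 C$ ($z{\left(C \right)} = 6 \left(6 + C\right) = 36 + 6 C$)
$N = -219$ ($N = 2 - \left(223 - 2\right) = 2 - 221 = -219$)
$Q{\left(d \right)} = d \left(36 + 7 d\right)$ ($Q{\left(d \right)} = d \left(\left(36 + 6 d\right) + d\right) = d \left(36 + 7 d\right)$)
$N + Q{\left(-1 \right)} = -219 - \left(36 + 7 \left(-1\right)\right) = -219 - \left(36 - 7\right) = -219 - 29 = -248$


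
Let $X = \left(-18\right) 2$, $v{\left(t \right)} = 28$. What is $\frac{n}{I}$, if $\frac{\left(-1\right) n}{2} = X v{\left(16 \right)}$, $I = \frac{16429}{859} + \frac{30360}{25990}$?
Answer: $\frac{195687072}{1969865} \approx 99.34$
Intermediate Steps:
$X = -36$
$I = \frac{1969865}{97067}$ ($I = 16429 \cdot \frac{1}{859} + 30360 \cdot \frac{1}{25990} = \frac{16429}{859} + \frac{132}{113} = \frac{1969865}{97067} \approx 20.294$)
$n = 2016$ ($n = - 2 \left(\left(-36\right) 28\right) = \left(-2\right) \left(-1008\right) = 2016$)
$\frac{n}{I} = \frac{2016}{\frac{1969865}{97067}} = 2016 \cdot \frac{97067}{1969865} = \frac{195687072}{1969865}$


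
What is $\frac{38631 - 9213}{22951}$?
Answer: $\frac{29418}{22951} \approx 1.2818$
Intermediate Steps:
$\frac{38631 - 9213}{22951} = \left(38631 - 9213\right) \frac{1}{22951} = 29418 \cdot \frac{1}{22951} = \frac{29418}{22951}$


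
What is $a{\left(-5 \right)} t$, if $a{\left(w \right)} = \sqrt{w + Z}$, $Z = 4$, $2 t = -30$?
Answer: $- 15 i \approx - 15.0 i$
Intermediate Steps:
$t = -15$ ($t = \frac{1}{2} \left(-30\right) = -15$)
$a{\left(w \right)} = \sqrt{4 + w}$ ($a{\left(w \right)} = \sqrt{w + 4} = \sqrt{4 + w}$)
$a{\left(-5 \right)} t = \sqrt{4 - 5} \left(-15\right) = \sqrt{-1} \left(-15\right) = i \left(-15\right) = - 15 i$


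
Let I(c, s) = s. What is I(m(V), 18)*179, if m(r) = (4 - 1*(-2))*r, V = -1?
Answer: 3222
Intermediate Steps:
m(r) = 6*r (m(r) = (4 + 2)*r = 6*r)
I(m(V), 18)*179 = 18*179 = 3222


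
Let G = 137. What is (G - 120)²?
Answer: 289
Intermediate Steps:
(G - 120)² = (137 - 120)² = 17² = 289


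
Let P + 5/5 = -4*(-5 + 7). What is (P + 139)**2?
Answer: 16900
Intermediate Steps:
P = -9 (P = -1 - 4*(-5 + 7) = -1 - 4*2 = -1 - 8 = -9)
(P + 139)**2 = (-9 + 139)**2 = 130**2 = 16900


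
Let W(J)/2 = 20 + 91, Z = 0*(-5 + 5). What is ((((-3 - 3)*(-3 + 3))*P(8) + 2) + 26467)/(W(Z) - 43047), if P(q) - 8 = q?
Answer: -8823/14275 ≈ -0.61807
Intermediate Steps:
P(q) = 8 + q
Z = 0 (Z = 0*0 = 0)
W(J) = 222 (W(J) = 2*(20 + 91) = 2*111 = 222)
((((-3 - 3)*(-3 + 3))*P(8) + 2) + 26467)/(W(Z) - 43047) = ((((-3 - 3)*(-3 + 3))*(8 + 8) + 2) + 26467)/(222 - 43047) = ((-6*0*16 + 2) + 26467)/(-42825) = ((0*16 + 2) + 26467)*(-1/42825) = ((0 + 2) + 26467)*(-1/42825) = (2 + 26467)*(-1/42825) = 26469*(-1/42825) = -8823/14275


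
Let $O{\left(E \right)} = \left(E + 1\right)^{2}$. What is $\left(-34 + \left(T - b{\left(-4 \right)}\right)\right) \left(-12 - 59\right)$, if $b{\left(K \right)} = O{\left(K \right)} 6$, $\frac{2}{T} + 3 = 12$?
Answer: $\frac{56090}{9} \approx 6232.2$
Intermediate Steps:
$T = \frac{2}{9}$ ($T = \frac{2}{-3 + 12} = \frac{2}{9} \approx 0.22222$)
$O{\left(E \right)} = \left(1 + E\right)^{2}$
$b{\left(K \right)} = 6 \left(1 + K\right)^{2}$ ($b{\left(K \right)} = \left(1 + K\right)^{2} \cdot 6 = 6 \left(1 + K\right)^{2}$)
$\left(-34 + \left(T - b{\left(-4 \right)}\right)\right) \left(-12 - 59\right) = \left(-34 + \left(\frac{2}{9} - 6 \left(1 - 4\right)^{2}\right)\right) \left(-12 - 59\right) = \left(-34 + \left(\frac{2}{9} - 6 \left(-3\right)^{2}\right)\right) \left(-12 - 59\right) = \left(-34 + \left(\frac{2}{9} - 6 \cdot 9\right)\right) \left(-71\right) = \left(-34 + \left(\frac{2}{9} - 54\right)\right) \left(-71\right) = \left(-34 - \frac{484}{9}\right) \left(-71\right) = \left(- \frac{790}{9}\right) \left(-71\right) = \frac{56090}{9}$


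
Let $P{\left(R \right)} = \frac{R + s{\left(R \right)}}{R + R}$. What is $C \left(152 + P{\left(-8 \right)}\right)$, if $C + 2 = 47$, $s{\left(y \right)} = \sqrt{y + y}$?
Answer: $\frac{13725}{2} - \frac{45 i}{4} \approx 6862.5 - 11.25 i$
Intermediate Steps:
$s{\left(y \right)} = \sqrt{2} \sqrt{y}$ ($s{\left(y \right)} = \sqrt{2 y} = \sqrt{2} \sqrt{y}$)
$P{\left(R \right)} = \frac{R + \sqrt{2} \sqrt{R}}{2 R}$ ($P{\left(R \right)} = \frac{R + \sqrt{2} \sqrt{R}}{R + R} = \frac{R + \sqrt{2} \sqrt{R}}{2 R}$)
$C = 45$ ($C = -2 + 47 = 45$)
$C \left(152 + P{\left(-8 \right)}\right) = 45 \left(152 + \frac{-8 + \sqrt{2} \sqrt{-8}}{2 \left(-8\right)}\right) = 45 \left(152 + \frac{1}{2} \left(- \frac{1}{8}\right) \left(-8 + \sqrt{2} \cdot 2 i \sqrt{2}\right)\right) = 45 \left(152 + \frac{1}{2} \left(- \frac{1}{8}\right) \left(-8 + 4 i\right)\right) = 45 \left(152 + \left(\frac{1}{2} - \frac{i}{4}\right)\right) = 45 \left(\frac{305}{2} - \frac{i}{4}\right) = \frac{13725}{2} - \frac{45 i}{4}$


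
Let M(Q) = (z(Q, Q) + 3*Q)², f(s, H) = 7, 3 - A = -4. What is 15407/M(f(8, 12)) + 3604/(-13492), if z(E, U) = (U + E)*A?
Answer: 5601250/6823579 ≈ 0.82087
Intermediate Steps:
A = 7 (A = 3 - 1*(-4) = 3 + 4 = 7)
z(E, U) = 7*E + 7*U (z(E, U) = (U + E)*7 = (E + U)*7 = 7*E + 7*U)
M(Q) = 289*Q² (M(Q) = ((7*Q + 7*Q) + 3*Q)² = (14*Q + 3*Q)² = (17*Q)² = 289*Q²)
15407/M(f(8, 12)) + 3604/(-13492) = 15407/((289*7²)) + 3604/(-13492) = 15407/((289*49)) + 3604*(-1/13492) = 15407/14161 - 901/3373 = 15407*(1/14161) - 901/3373 = 2201/2023 - 901/3373 = 5601250/6823579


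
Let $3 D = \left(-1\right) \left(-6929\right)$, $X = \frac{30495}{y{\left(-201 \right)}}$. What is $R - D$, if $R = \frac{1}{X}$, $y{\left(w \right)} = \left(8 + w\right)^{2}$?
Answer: $- \frac{70396036}{30495} \approx -2308.4$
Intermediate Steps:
$X = \frac{30495}{37249}$ ($X = \frac{30495}{\left(8 - 201\right)^{2}} = \frac{30495}{\left(-193\right)^{2}} = \frac{30495}{37249} \approx 0.81868$)
$R = \frac{37249}{30495}$ ($R = \frac{1}{\frac{30495}{37249}} = \frac{37249}{30495} \approx 1.2215$)
$D = \frac{6929}{3}$ ($D = \frac{\left(-1\right) \left(-6929\right)}{3} = \frac{1}{3} \cdot 6929 = \frac{6929}{3} \approx 2309.7$)
$R - D = \frac{37249}{30495} - \frac{6929}{3} = - \frac{70396036}{30495}$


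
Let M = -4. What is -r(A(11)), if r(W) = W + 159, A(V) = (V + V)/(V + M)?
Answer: -1135/7 ≈ -162.14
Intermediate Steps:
A(V) = 2*V/(-4 + V) (A(V) = (V + V)/(V - 4) = (2*V)/(-4 + V) = 2*V/(-4 + V))
r(W) = 159 + W
-r(A(11)) = -(159 + 2*11/(-4 + 11)) = -(159 + 2*11/7) = -(159 + 2*11*(⅐)) = -(159 + 22/7) = -1*1135/7 = -1135/7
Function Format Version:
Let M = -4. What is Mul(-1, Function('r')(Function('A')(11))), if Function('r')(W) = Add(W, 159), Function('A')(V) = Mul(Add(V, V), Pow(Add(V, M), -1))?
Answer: Rational(-1135, 7) ≈ -162.14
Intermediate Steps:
Function('A')(V) = Mul(2, V, Pow(Add(-4, V), -1)) (Function('A')(V) = Mul(Add(V, V), Pow(Add(V, -4), -1)) = Mul(Mul(2, V), Pow(Add(-4, V), -1)) = Mul(2, V, Pow(Add(-4, V), -1)))
Function('r')(W) = Add(159, W)
Mul(-1, Function('r')(Function('A')(11))) = Mul(-1, Add(159, Mul(2, 11, Pow(Add(-4, 11), -1)))) = Mul(-1, Add(159, Mul(2, 11, Pow(7, -1)))) = Mul(-1, Add(159, Mul(2, 11, Rational(1, 7)))) = Mul(-1, Add(159, Rational(22, 7))) = Mul(-1, Rational(1135, 7)) = Rational(-1135, 7)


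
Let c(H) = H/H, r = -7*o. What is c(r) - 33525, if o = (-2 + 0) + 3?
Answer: -33524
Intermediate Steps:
o = 1 (o = -2 + 3 = 1)
r = -7 (r = -7*1 = -7)
c(H) = 1
c(r) - 33525 = 1 - 33525 = -33524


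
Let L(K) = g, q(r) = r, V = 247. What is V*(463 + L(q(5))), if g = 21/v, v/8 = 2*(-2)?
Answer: 3654365/32 ≈ 1.1420e+5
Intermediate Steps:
v = -32 (v = 8*(2*(-2)) = 8*(-4) = -32)
g = -21/32 (g = 21/(-32) = 21*(-1/32) = -21/32 ≈ -0.65625)
L(K) = -21/32
V*(463 + L(q(5))) = 247*(463 - 21/32) = 247*(14795/32) = 3654365/32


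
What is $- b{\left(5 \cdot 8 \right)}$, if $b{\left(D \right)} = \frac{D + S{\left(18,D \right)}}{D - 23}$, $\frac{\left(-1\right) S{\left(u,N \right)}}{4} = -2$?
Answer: $- \frac{48}{17} \approx -2.8235$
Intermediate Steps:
$S{\left(u,N \right)} = 8$ ($S{\left(u,N \right)} = \left(-4\right) \left(-2\right) = 8$)
$b{\left(D \right)} = \frac{8 + D}{-23 + D}$ ($b{\left(D \right)} = \frac{D + 8}{D - 23} = \frac{8 + D}{-23 + D}$)
$- b{\left(5 \cdot 8 \right)} = - \frac{8 + 5 \cdot 8}{-23 + 5 \cdot 8} = - \frac{8 + 40}{-23 + 40} = - \frac{48}{17}$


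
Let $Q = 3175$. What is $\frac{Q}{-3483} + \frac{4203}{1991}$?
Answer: $\frac{8317624}{6934653} \approx 1.1994$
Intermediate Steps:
$\frac{Q}{-3483} + \frac{4203}{1991} = \frac{3175}{-3483} + \frac{4203}{1991} = 3175 \left(- \frac{1}{3483}\right) + 4203 \cdot \frac{1}{1991} = - \frac{3175}{3483} + \frac{4203}{1991} = \frac{8317624}{6934653}$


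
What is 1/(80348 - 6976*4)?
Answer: 1/52444 ≈ 1.9068e-5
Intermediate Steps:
1/(80348 - 6976*4) = 1/(80348 - 27904) = 1/52444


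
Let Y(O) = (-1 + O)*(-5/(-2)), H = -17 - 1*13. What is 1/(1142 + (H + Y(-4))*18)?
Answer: 1/377 ≈ 0.0026525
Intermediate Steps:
H = -30 (H = -17 - 13 = -30)
Y(O) = -5/2 + 5*O/2 (Y(O) = (-1 + O)*(-5*(-½)) = (-1 + O)*(5/2) = -5/2 + 5*O/2)
1/(1142 + (H + Y(-4))*18) = 1/(1142 + (-30 + (-5/2 + (5/2)*(-4)))*18) = 1/(1142 + (-30 + (-5/2 - 10))*18) = 1/(1142 + (-30 - 25/2)*18) = 1/(1142 - 85/2*18) = 1/(1142 - 765) = 1/377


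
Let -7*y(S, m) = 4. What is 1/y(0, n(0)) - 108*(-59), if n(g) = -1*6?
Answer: 25481/4 ≈ 6370.3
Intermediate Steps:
n(g) = -6
y(S, m) = -4/7 (y(S, m) = -⅐*4 = -4/7)
1/y(0, n(0)) - 108*(-59) = 1/(-4/7) - 108*(-59) = -7/4 + 6372 = 25481/4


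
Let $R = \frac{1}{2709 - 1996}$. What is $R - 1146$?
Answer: $- \frac{817097}{713} \approx -1146.0$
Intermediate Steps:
$R = \frac{1}{713} \approx 0.0014025$
$R - 1146 = \frac{1}{713} - 1146 = - \frac{817097}{713}$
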